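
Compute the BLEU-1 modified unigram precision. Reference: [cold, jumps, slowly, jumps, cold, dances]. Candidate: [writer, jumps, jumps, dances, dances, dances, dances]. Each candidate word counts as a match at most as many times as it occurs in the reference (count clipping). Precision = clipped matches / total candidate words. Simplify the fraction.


Reference word counts: {'cold': 2, 'dances': 1, 'jumps': 2, 'slowly': 1}
Checking each candidate word (with clipping):
  'writer' -> not in reference -> no match (matches: 0)
  'jumps' -> in reference (ref count 2, used 1/2) -> match (matches: 1)
  'jumps' -> in reference (ref count 2, used 2/2) -> match (matches: 2)
  'dances' -> in reference (ref count 1, used 1/1) -> match (matches: 3)
  'dances' -> ref count 1 already used up (1/1) -> clipped, no match (matches: 3)
  'dances' -> ref count 1 already used up (1/1) -> clipped, no match (matches: 3)
  'dances' -> ref count 1 already used up (1/1) -> clipped, no match (matches: 3)
Clipped matches: 3, Candidate length: 7
Precision = 3/7

3/7


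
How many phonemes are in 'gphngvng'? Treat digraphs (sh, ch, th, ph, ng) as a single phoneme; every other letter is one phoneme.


Parsing 'gphngvng' greedily, digraphs first:
  'g' -> consonant phoneme (phonemes so far: 1)
  'ph' -> digraph (1 consonant phoneme) (phonemes so far: 2)
  'ng' -> digraph (1 consonant phoneme) (phonemes so far: 3)
  'v' -> consonant phoneme (phonemes so far: 4)
  'ng' -> digraph (1 consonant phoneme) (phonemes so far: 5)
Total phonemes: 5

5


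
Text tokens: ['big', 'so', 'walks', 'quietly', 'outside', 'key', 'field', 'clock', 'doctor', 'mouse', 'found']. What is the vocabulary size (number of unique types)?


Listing all tokens and tracking unique types:
  Token 1: 'big' -> NEW (unique so far: 1)
  Token 2: 'so' -> NEW (unique so far: 2)
  Token 3: 'walks' -> NEW (unique so far: 3)
  Token 4: 'quietly' -> NEW (unique so far: 4)
  Token 5: 'outside' -> NEW (unique so far: 5)
  Token 6: 'key' -> NEW (unique so far: 6)
  Token 7: 'field' -> NEW (unique so far: 7)
  Token 8: 'clock' -> NEW (unique so far: 8)
  Token 9: 'doctor' -> NEW (unique so far: 9)
  Token 10: 'mouse' -> NEW (unique so far: 10)
  Token 11: 'found' -> NEW (unique so far: 11)
Unique types: ('big', 'clock', 'doctor', 'field', 'found', 'key', 'mouse', 'outside', 'quietly', 'so', 'walks')
Vocabulary size: 11

11


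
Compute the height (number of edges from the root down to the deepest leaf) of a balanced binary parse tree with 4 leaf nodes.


In a balanced binary tree with n leaves the deepest leaf is ceil(log2(n)) edges below the root.
log2(4) = 2.0000
ceil(2.0000) = 2
height (edges) = 2

2


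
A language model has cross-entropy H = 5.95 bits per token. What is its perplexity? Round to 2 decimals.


Perplexity formula: PP = 2^H
H = 5.95
PP = 2^5.95
Decompose: 2^5.95 = 2^5 * 2^0.95
2^5 = 32, 2^0.95 ~ 1.9318727
PP ~ 32 * 1.9318727 = 61.8199264
Rounded to 2 decimals: 61.82

61.82


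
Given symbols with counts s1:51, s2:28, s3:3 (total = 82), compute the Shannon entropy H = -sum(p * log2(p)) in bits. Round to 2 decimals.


Computing entropy H = -sum(p_i * log2(p_i)):
  s1: p = 51/82 = 0.6220, -p*log2(p) = 0.4261
  s2: p = 28/82 = 0.3415, -p*log2(p) = 0.5293
  s3: p = 3/82 = 0.0366, -p*log2(p) = 0.1746
H = sum of terms = 1.1300
Rounded to 2 decimals: 1.13

1.13


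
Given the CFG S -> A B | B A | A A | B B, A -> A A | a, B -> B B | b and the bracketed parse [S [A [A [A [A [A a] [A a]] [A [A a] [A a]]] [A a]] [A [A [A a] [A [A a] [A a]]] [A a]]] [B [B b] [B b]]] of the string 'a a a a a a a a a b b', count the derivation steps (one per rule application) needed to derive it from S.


Every bracketed nonterminal node [X ...] in the tree is produced by exactly one rule application.
Reading the tree off as a leftmost derivation:
  Step 1: S  =>  A B   (applied S -> A B)
  Step 2: A B  =>  A A B   (applied A -> A A)
  Step 3: A A B  =>  A A A B   (applied A -> A A)
  Step 4: A A A B  =>  A A A A B   (applied A -> A A)
  Step 5: A A A A B  =>  A A A A A B   (applied A -> A A)
  Step 6: A A A A A B  =>  a A A A A B   (applied A -> a)
  Step 7: a A A A A B  =>  a a A A A B   (applied A -> a)
  Step 8: a a A A A B  =>  a a A A A A B   (applied A -> A A)
  Step 9: a a A A A A B  =>  a a a A A A B   (applied A -> a)
  Step 10: a a a A A A B  =>  a a a a A A B   (applied A -> a)
  Step 11: a a a a A A B  =>  a a a a a A B   (applied A -> a)
  Step 12: a a a a a A B  =>  a a a a a A A B   (applied A -> A A)
  Step 13: a a a a a A A B  =>  a a a a a A A A B   (applied A -> A A)
  Step 14: a a a a a A A A B  =>  a a a a a a A A B   (applied A -> a)
  Step 15: a a a a a a A A B  =>  a a a a a a A A A B   (applied A -> A A)
  Step 16: a a a a a a A A A B  =>  a a a a a a a A A B   (applied A -> a)
  Step 17: a a a a a a a A A B  =>  a a a a a a a a A B   (applied A -> a)
  Step 18: a a a a a a a a A B  =>  a a a a a a a a a B   (applied A -> a)
  Step 19: a a a a a a a a a B  =>  a a a a a a a a a B B   (applied B -> B B)
  Step 20: a a a a a a a a a B B  =>  a a a a a a a a a b B   (applied B -> b)
  Step 21: a a a a a a a a a b B  =>  a a a a a a a a a b b   (applied B -> b)
Final yield: a a a a a a a a a b b
Total rewrite steps: 21

21


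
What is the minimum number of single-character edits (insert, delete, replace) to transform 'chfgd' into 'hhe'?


Building DP table for s1='chfgd' (len 5) and s2='hhe' (len 3):
       h  h  e
    0  1  2  3
  c 1  1  2  3
  h 2  1  1  2
  f 3  2  2  2
  g 4  3  3  3
  d 5  4  4  4
Edit distance = dp[5][3] = 4

4


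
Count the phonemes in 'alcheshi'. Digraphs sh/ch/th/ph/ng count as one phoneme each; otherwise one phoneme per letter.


Parsing 'alcheshi' greedily, digraphs first:
  'a' -> vowel phoneme (phonemes so far: 1)
  'l' -> consonant phoneme (phonemes so far: 2)
  'ch' -> digraph (1 consonant phoneme) (phonemes so far: 3)
  'e' -> vowel phoneme (phonemes so far: 4)
  'sh' -> digraph (1 consonant phoneme) (phonemes so far: 5)
  'i' -> vowel phoneme (phonemes so far: 6)
Total phonemes: 6

6


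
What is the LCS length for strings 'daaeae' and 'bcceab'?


DP table for LCS of 'daaeae' and 'bcceab':
       b  c  c  e  a  b
    0  0  0  0  0  0  0
  d 0  0  0  0  0  0  0
  a 0  0  0  0  0  1  1
  a 0  0  0  0  0  1  1
  e 0  0  0  0  1  1  1
  a 0  0  0  0  1  2  2
  e 0  0  0  0  1  2  2
LCS: 'ea'
LCS length = 2

2


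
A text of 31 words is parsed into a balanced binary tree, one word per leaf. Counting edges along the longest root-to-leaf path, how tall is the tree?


In a balanced binary tree with n leaves the deepest leaf is ceil(log2(n)) edges below the root.
log2(31) = 4.9542
ceil(4.9542) = 5
height (edges) = 5

5


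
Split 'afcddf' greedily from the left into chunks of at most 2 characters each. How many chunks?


'afcddf' has 6 characters.
Chunking with max size 2:
  Chunk 1: 'af' (positions 0-1)
  Chunk 2: 'cd' (positions 2-3)
  Chunk 3: 'df' (positions 4-5)
Total chunks: ceil(6 / 2) = 3

3


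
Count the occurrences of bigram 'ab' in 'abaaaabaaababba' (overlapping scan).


Scanning 'abaaaabaaababba' for bigram 'ab':
  Position 0: 'ab' -> MATCH
  Position 1: 'ba' -> no
  Position 2: 'aa' -> no
  Position 3: 'aa' -> no
  Position 4: 'aa' -> no
  Position 5: 'ab' -> MATCH
  Position 6: 'ba' -> no
  Position 7: 'aa' -> no
  Position 8: 'aa' -> no
  Position 9: 'ab' -> MATCH
  Position 10: 'ba' -> no
  Position 11: 'ab' -> MATCH
  Position 12: 'bb' -> no
  Position 13: 'ba' -> no
Total matches: 4

4


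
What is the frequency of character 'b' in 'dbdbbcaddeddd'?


Scanning 'dbdbbcaddeddd' for 'b':
  Position 1: 'b' -> MATCH (count: 1)
  Position 3: 'b' -> MATCH (count: 2)
  Position 4: 'b' -> MATCH (count: 3)
Total occurrences of 'b': 3

3


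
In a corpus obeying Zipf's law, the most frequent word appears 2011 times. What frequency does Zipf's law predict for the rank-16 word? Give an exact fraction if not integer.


Zipf's law: freq(rank) = f1 / rank
f1 = 2011, rank = 16
freq = 2011 / 16
GCD(2011, 16) = 1
Simplified: 2011/16

2011/16


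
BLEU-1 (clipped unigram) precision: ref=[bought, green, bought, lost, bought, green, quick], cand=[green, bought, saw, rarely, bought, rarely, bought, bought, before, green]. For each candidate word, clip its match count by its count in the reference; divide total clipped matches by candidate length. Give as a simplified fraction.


Reference word counts: {'bought': 3, 'green': 2, 'lost': 1, 'quick': 1}
Checking each candidate word (with clipping):
  'green' -> in reference (ref count 2, used 1/2) -> match (matches: 1)
  'bought' -> in reference (ref count 3, used 1/3) -> match (matches: 2)
  'saw' -> not in reference -> no match (matches: 2)
  'rarely' -> not in reference -> no match (matches: 2)
  'bought' -> in reference (ref count 3, used 2/3) -> match (matches: 3)
  'rarely' -> not in reference -> no match (matches: 3)
  'bought' -> in reference (ref count 3, used 3/3) -> match (matches: 4)
  'bought' -> ref count 3 already used up (3/3) -> clipped, no match (matches: 4)
  'before' -> not in reference -> no match (matches: 4)
  'green' -> in reference (ref count 2, used 2/2) -> match (matches: 5)
Clipped matches: 5, Candidate length: 10
Precision = 5/10 = 1/2

1/2


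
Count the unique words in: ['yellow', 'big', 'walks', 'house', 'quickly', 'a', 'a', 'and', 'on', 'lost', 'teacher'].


Listing all tokens and tracking unique types:
  Token 1: 'yellow' -> NEW (unique so far: 1)
  Token 2: 'big' -> NEW (unique so far: 2)
  Token 3: 'walks' -> NEW (unique so far: 3)
  Token 4: 'house' -> NEW (unique so far: 4)
  Token 5: 'quickly' -> NEW (unique so far: 5)
  Token 6: 'a' -> NEW (unique so far: 6)
  Token 7: 'a' -> duplicate (unique so far: 6)
  Token 8: 'and' -> NEW (unique so far: 7)
  Token 9: 'on' -> NEW (unique so far: 8)
  Token 10: 'lost' -> NEW (unique so far: 9)
  Token 11: 'teacher' -> NEW (unique so far: 10)
Unique types: ('a', 'and', 'big', 'house', 'lost', 'on', 'quickly', 'teacher', 'walks', 'yellow')
Vocabulary size: 10

10


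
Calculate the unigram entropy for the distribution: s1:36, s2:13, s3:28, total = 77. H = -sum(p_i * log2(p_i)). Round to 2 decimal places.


Computing entropy H = -sum(p_i * log2(p_i)):
  s1: p = 36/77 = 0.4675, -p*log2(p) = 0.5128
  s2: p = 13/77 = 0.1688, -p*log2(p) = 0.4333
  s3: p = 28/77 = 0.3636, -p*log2(p) = 0.5307
H = sum of terms = 1.4768
Rounded to 2 decimals: 1.48

1.48


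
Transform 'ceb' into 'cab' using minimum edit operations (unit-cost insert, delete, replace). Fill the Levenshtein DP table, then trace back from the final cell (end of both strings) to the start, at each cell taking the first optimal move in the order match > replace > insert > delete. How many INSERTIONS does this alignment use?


Edit distance = 1. Backtracking from cell (3, 3) with preference match > replace > insert > delete,
then listing the resulting alignment 'ceb' -> 'cab' left to right:
  Step 1: keep 'c'
  Step 2: replace e->a
  Step 3: keep 'b'
Total insertions: 0

0


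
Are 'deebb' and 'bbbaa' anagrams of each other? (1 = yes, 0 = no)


Sort characters of 'deebb': 'bbdee'
Sort characters of 'bbbaa': 'aabbb'
Sorted forms differ -> they are NOT anagrams
Result: 0

0


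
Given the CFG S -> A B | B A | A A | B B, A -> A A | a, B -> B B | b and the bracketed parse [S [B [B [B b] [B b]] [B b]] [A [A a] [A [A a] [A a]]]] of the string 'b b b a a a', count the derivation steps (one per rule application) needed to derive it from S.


Every bracketed nonterminal node [X ...] in the tree is produced by exactly one rule application.
Reading the tree off as a leftmost derivation:
  Step 1: S  =>  B A   (applied S -> B A)
  Step 2: B A  =>  B B A   (applied B -> B B)
  Step 3: B B A  =>  B B B A   (applied B -> B B)
  Step 4: B B B A  =>  b B B A   (applied B -> b)
  Step 5: b B B A  =>  b b B A   (applied B -> b)
  Step 6: b b B A  =>  b b b A   (applied B -> b)
  Step 7: b b b A  =>  b b b A A   (applied A -> A A)
  Step 8: b b b A A  =>  b b b a A   (applied A -> a)
  Step 9: b b b a A  =>  b b b a A A   (applied A -> A A)
  Step 10: b b b a A A  =>  b b b a a A   (applied A -> a)
  Step 11: b b b a a A  =>  b b b a a a   (applied A -> a)
Final yield: b b b a a a
Total rewrite steps: 11

11


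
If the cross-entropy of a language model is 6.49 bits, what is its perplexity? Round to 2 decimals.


Perplexity formula: PP = 2^H
H = 6.49
PP = 2^6.49
Decompose: 2^6.49 = 2^6 * 2^0.49
2^6 = 64, 2^0.49 ~ 1.4044449
PP ~ 64 * 1.4044449 = 89.8844736
Rounded to 2 decimals: 89.88

89.88


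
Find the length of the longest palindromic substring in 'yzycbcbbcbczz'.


Scanning 'yzycbcbbcbczz' for palindromic substrings.
Substring at positions 3-10: 'cbcbbcbc'.
Check: reverse('cbcbbcbc') = 'cbcbbcbc' -> palindrome confirmed.
Neighbouring characters ('y' / 'z') break symmetry, so it cannot extend further.
No longer palindromic substring exists; longest length = 8

8


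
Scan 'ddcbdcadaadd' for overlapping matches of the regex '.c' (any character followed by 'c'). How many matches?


Pattern: .c means any character followed by 'c'.
Scanning 'ddcbdcadaadd' position-by-position:
  Pos 0: window 'dd' -> no
  Pos 1: window 'dc' -> MATCH
  Pos 2: window 'cb' -> no
  Pos 3: window 'bd' -> no
  Pos 4: window 'dc' -> MATCH
  Pos 5: window 'ca' -> no
  Pos 6: window 'ad' -> no
  Pos 7: window 'da' -> no
  Pos 8: window 'aa' -> no
  Pos 9: window 'ad' -> no
  Pos 10: window 'dd' -> no
  Pos 11: window 'd' -> no
Total matches: 2

2


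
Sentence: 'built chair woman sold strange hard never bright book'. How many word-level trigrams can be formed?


Word trigrams from [9] words:
  Trigram 1: (built chair woman)
  Trigram 2: (chair woman sold)
  Trigram 3: (woman sold strange)
  Trigram 4: (sold strange hard)
  Trigram 5: (strange hard never)
  Trigram 6: (hard never bright)
  Trigram 7: (never bright book)
Total word trigrams: 9 - 2 = 7

7


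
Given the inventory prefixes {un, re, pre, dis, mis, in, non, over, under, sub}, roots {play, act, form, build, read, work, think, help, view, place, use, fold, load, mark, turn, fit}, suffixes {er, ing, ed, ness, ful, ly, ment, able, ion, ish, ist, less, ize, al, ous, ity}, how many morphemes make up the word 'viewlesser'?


Segmenting 'viewlesser' against the inventory:
  'view' -> root (morpheme 1)
  'less' -> suffix (morpheme 2)
  'er' -> suffix (morpheme 3)
Total morphemes: 3

3


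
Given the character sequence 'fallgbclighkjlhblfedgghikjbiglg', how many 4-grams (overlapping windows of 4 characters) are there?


String 'fallgbclighkjlhblfedgghikjbiglg' has length L = 31.
Number of overlapping n-grams = L - n + 1
Substituting: 31 - 4 + 1 = 28

28


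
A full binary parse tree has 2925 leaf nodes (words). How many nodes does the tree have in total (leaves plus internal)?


Leaf nodes (terminals): 2925
Internal nodes = n - 1 = 2925 - 1 = 2924
Total = leaves + internal = 2925 + 2924 = 5849

5849


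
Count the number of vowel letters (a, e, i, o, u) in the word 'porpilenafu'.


Scanning each character of 'porpilenafu':
  Position 1: 'p' -> consonant (running count: 0)
  Position 2: 'o' -> vowel (running count: 1)
  Position 3: 'r' -> consonant (running count: 1)
  Position 4: 'p' -> consonant (running count: 1)
  Position 5: 'i' -> vowel (running count: 2)
  Position 6: 'l' -> consonant (running count: 2)
  Position 7: 'e' -> vowel (running count: 3)
  Position 8: 'n' -> consonant (running count: 3)
  Position 9: 'a' -> vowel (running count: 4)
  Position 10: 'f' -> consonant (running count: 4)
  Position 11: 'u' -> vowel (running count: 5)
Total vowels: 5

5


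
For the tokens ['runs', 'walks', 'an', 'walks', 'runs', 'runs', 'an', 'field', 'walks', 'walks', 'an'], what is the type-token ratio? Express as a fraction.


Tokens: 11
Unique types: ('an', 'field', 'runs', 'walks') = 4
TTR = 4/11
Already in lowest terms.

4/11


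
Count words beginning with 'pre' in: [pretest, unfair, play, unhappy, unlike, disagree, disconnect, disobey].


Checking each word for prefix 'pre':
  'pretest' -> YES, starts with 'pre' (count: 1)
  'unfair' -> no (count: 1)
  'play' -> no (count: 1)
  'unhappy' -> no (count: 1)
  'unlike' -> no (count: 1)
  'disagree' -> no (count: 1)
  'disconnect' -> no (count: 1)
  'disobey' -> no (count: 1)
Total with prefix 'pre': 1

1


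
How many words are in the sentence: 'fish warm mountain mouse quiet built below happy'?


Counting words by splitting on spaces:
  Word 1: 'fish'
  Word 2: 'warm'
  Word 3: 'mountain'
  Word 4: 'mouse'
  Word 5: 'quiet'
  Word 6: 'built'
  Word 7: 'below'
  Word 8: 'happy'
Total words: 8

8


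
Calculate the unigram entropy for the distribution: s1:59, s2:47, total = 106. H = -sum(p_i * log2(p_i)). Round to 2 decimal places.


Computing entropy H = -sum(p_i * log2(p_i)):
  s1: p = 59/106 = 0.5566, -p*log2(p) = 0.4705
  s2: p = 47/106 = 0.4434, -p*log2(p) = 0.5203
H = sum of terms = 0.9908
Rounded to 2 decimals: 0.99

0.99


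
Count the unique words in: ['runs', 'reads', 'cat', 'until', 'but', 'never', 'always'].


Listing all tokens and tracking unique types:
  Token 1: 'runs' -> NEW (unique so far: 1)
  Token 2: 'reads' -> NEW (unique so far: 2)
  Token 3: 'cat' -> NEW (unique so far: 3)
  Token 4: 'until' -> NEW (unique so far: 4)
  Token 5: 'but' -> NEW (unique so far: 5)
  Token 6: 'never' -> NEW (unique so far: 6)
  Token 7: 'always' -> NEW (unique so far: 7)
Unique types: ('always', 'but', 'cat', 'never', 'reads', 'runs', 'until')
Vocabulary size: 7

7


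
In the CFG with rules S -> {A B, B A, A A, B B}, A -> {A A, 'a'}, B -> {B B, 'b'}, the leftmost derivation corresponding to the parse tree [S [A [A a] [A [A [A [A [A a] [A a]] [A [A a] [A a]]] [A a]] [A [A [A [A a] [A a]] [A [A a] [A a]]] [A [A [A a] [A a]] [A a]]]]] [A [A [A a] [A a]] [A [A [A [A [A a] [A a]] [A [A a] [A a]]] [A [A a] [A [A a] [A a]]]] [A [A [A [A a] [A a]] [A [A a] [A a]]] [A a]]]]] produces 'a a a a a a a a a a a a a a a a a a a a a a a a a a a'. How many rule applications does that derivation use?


Every bracketed nonterminal node [X ...] in the tree is produced by exactly one rule application.
Reading the tree off as a leftmost derivation:
  Step 1: S  =>  A A   (applied S -> A A)
  Step 2: A A  =>  A A A   (applied A -> A A)
  Step 3: A A A  =>  a A A   (applied A -> a)
  Step 4: a A A  =>  a A A A   (applied A -> A A)
  Step 5: a A A A  =>  a A A A A   (applied A -> A A)
  Step 6: a A A A A  =>  a A A A A A   (applied A -> A A)
  Step 7: a A A A A A  =>  a A A A A A A   (applied A -> A A)
  Step 8: a A A A A A A  =>  a a A A A A A   (applied A -> a)
  Step 9: a a A A A A A  =>  a a a A A A A   (applied A -> a)
  Step 10: a a a A A A A  =>  a a a A A A A A   (applied A -> A A)
  Step 11: a a a A A A A A  =>  a a a a A A A A   (applied A -> a)
  Step 12: a a a a A A A A  =>  a a a a a A A A   (applied A -> a)
  Step 13: a a a a a A A A  =>  a a a a a a A A   (applied A -> a)
  Step 14: a a a a a a A A  =>  a a a a a a A A A   (applied A -> A A)
  Step 15: a a a a a a A A A  =>  a a a a a a A A A A   (applied A -> A A)
  Step 16: a a a a a a A A A A  =>  a a a a a a A A A A A   (applied A -> A A)
  Step 17: a a a a a a A A A A A  =>  a a a a a a a A A A A   (applied A -> a)
  Step 18: a a a a a a a A A A A  =>  a a a a a a a a A A A   (applied A -> a)
  Step 19: a a a a a a a a A A A  =>  a a a a a a a a A A A A   (applied A -> A A)
  Step 20: a a a a a a a a A A A A  =>  a a a a a a a a a A A A   (applied A -> a)
  Step 21: a a a a a a a a a A A A  =>  a a a a a a a a a a A A   (applied A -> a)
  Step 22: a a a a a a a a a a A A  =>  a a a a a a a a a a A A A   (applied A -> A A)
  Step 23: a a a a a a a a a a A A A  =>  a a a a a a a a a a A A A A   (applied A -> A A)
  Step 24: a a a a a a a a a a A A A A  =>  a a a a a a a a a a a A A A   (applied A -> a)
  Step 25: a a a a a a a a a a a A A A  =>  a a a a a a a a a a a a A A   (applied A -> a)
  Step 26: a a a a a a a a a a a a A A  =>  a a a a a a a a a a a a a A   (applied A -> a)
  Step 27: a a a a a a a a a a a a a A  =>  a a a a a a a a a a a a a A A   (applied A -> A A)
  Step 28: a a a a a a a a a a a a a A A  =>  a a a a a a a a a a a a a A A A   (applied A -> A A)
  Step 29: a a a a a a a a a a a a a A A A  =>  a a a a a a a a a a a a a a A A   (applied A -> a)
  Step 30: a a a a a a a a a a a a a a A A  =>  a a a a a a a a a a a a a a a A   (applied A -> a)
  Step 31: a a a a a a a a a a a a a a a A  =>  a a a a a a a a a a a a a a a A A   (applied A -> A A)
  Step 32: a a a a a a a a a a a a a a a A A  =>  a a a a a a a a a a a a a a a A A A   (applied A -> A A)
  Step 33: a a a a a a a a a a a a a a a A A A  =>  a a a a a a a a a a a a a a a A A A A   (applied A -> A A)
  Step 34: a a a a a a a a a a a a a a a A A A A  =>  a a a a a a a a a a a a a a a A A A A A   (applied A -> A A)
  Step 35: a a a a a a a a a a a a a a a A A A A A  =>  a a a a a a a a a a a a a a a a A A A A   (applied A -> a)
  Step 36: a a a a a a a a a a a a a a a a A A A A  =>  a a a a a a a a a a a a a a a a a A A A   (applied A -> a)
  Step 37: a a a a a a a a a a a a a a a a a A A A  =>  a a a a a a a a a a a a a a a a a A A A A   (applied A -> A A)
  Step 38: a a a a a a a a a a a a a a a a a A A A A  =>  a a a a a a a a a a a a a a a a a a A A A   (applied A -> a)
  Step 39: a a a a a a a a a a a a a a a a a a A A A  =>  a a a a a a a a a a a a a a a a a a a A A   (applied A -> a)
  Step 40: a a a a a a a a a a a a a a a a a a a A A  =>  a a a a a a a a a a a a a a a a a a a A A A   (applied A -> A A)
  Step 41: a a a a a a a a a a a a a a a a a a a A A A  =>  a a a a a a a a a a a a a a a a a a a a A A   (applied A -> a)
  Step 42: a a a a a a a a a a a a a a a a a a a a A A  =>  a a a a a a a a a a a a a a a a a a a a A A A   (applied A -> A A)
  Step 43: a a a a a a a a a a a a a a a a a a a a A A A  =>  a a a a a a a a a a a a a a a a a a a a a A A   (applied A -> a)
  Step 44: a a a a a a a a a a a a a a a a a a a a a A A  =>  a a a a a a a a a a a a a a a a a a a a a a A   (applied A -> a)
  Step 45: a a a a a a a a a a a a a a a a a a a a a a A  =>  a a a a a a a a a a a a a a a a a a a a a a A A   (applied A -> A A)
  Step 46: a a a a a a a a a a a a a a a a a a a a a a A A  =>  a a a a a a a a a a a a a a a a a a a a a a A A A   (applied A -> A A)
  Step 47: a a a a a a a a a a a a a a a a a a a a a a A A A  =>  a a a a a a a a a a a a a a a a a a a a a a A A A A   (applied A -> A A)
  Step 48: a a a a a a a a a a a a a a a a a a a a a a A A A A  =>  a a a a a a a a a a a a a a a a a a a a a a a A A A   (applied A -> a)
  Step 49: a a a a a a a a a a a a a a a a a a a a a a a A A A  =>  a a a a a a a a a a a a a a a a a a a a a a a a A A   (applied A -> a)
  Step 50: a a a a a a a a a a a a a a a a a a a a a a a a A A  =>  a a a a a a a a a a a a a a a a a a a a a a a a A A A   (applied A -> A A)
  Step 51: a a a a a a a a a a a a a a a a a a a a a a a a A A A  =>  a a a a a a a a a a a a a a a a a a a a a a a a a A A   (applied A -> a)
  Step 52: a a a a a a a a a a a a a a a a a a a a a a a a a A A  =>  a a a a a a a a a a a a a a a a a a a a a a a a a a A   (applied A -> a)
  Step 53: a a a a a a a a a a a a a a a a a a a a a a a a a a A  =>  a a a a a a a a a a a a a a a a a a a a a a a a a a a   (applied A -> a)
Final yield: a a a a a a a a a a a a a a a a a a a a a a a a a a a
Total rewrite steps: 53

53


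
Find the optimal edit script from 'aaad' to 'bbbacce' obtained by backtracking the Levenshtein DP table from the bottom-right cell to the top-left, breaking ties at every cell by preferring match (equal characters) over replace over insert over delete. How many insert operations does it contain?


Edit distance = 6. Backtracking from cell (4, 7) with preference match > replace > insert > delete,
then listing the resulting alignment 'aaad' -> 'bbbacce' left to right:
  Step 1: insert 'b' [insertion #1]
  Step 2: insert 'b' [insertion #2]
  Step 3: insert 'b' [insertion #3]
  Step 4: keep 'a'
  Step 5: replace a->c
  Step 6: replace a->c
  Step 7: replace d->e
Total insertions: 3

3


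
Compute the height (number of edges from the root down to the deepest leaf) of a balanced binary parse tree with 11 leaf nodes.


In a balanced binary tree with n leaves the deepest leaf is ceil(log2(n)) edges below the root.
log2(11) = 3.4594
ceil(3.4594) = 4
height (edges) = 4

4


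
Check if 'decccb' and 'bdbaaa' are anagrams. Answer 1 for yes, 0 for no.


Sort characters of 'decccb': 'bcccde'
Sort characters of 'bdbaaa': 'aaabbd'
Sorted forms differ -> they are NOT anagrams
Result: 0

0


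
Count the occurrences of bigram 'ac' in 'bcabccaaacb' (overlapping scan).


Scanning 'bcabccaaacb' for bigram 'ac':
  Position 0: 'bc' -> no
  Position 1: 'ca' -> no
  Position 2: 'ab' -> no
  Position 3: 'bc' -> no
  Position 4: 'cc' -> no
  Position 5: 'ca' -> no
  Position 6: 'aa' -> no
  Position 7: 'aa' -> no
  Position 8: 'ac' -> MATCH
  Position 9: 'cb' -> no
Total matches: 1

1


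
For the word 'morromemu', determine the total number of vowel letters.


Scanning each character of 'morromemu':
  Position 1: 'm' -> consonant (running count: 0)
  Position 2: 'o' -> vowel (running count: 1)
  Position 3: 'r' -> consonant (running count: 1)
  Position 4: 'r' -> consonant (running count: 1)
  Position 5: 'o' -> vowel (running count: 2)
  Position 6: 'm' -> consonant (running count: 2)
  Position 7: 'e' -> vowel (running count: 3)
  Position 8: 'm' -> consonant (running count: 3)
  Position 9: 'u' -> vowel (running count: 4)
Total vowels: 4

4


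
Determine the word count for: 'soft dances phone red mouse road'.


Counting words by splitting on spaces:
  Word 1: 'soft'
  Word 2: 'dances'
  Word 3: 'phone'
  Word 4: 'red'
  Word 5: 'mouse'
  Word 6: 'road'
Total words: 6

6


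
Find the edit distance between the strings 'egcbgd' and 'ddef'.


Building DP table for s1='egcbgd' (len 6) and s2='ddef' (len 4):
       d  d  e  f
    0  1  2  3  4
  e 1  1  2  2  3
  g 2  2  2  3  3
  c 3  3  3  3  4
  b 4  4  4  4  4
  g 5  5  5  5  5
  d 6  5  5  6  6
Edit distance = dp[6][4] = 6

6


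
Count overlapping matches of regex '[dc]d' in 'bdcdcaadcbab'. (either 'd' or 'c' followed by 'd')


Pattern: [dc]d means either 'd' or 'c' followed by 'd'.
Scanning 'bdcdcaadcbab' position-by-position:
  Pos 0: window 'bd' -> no
  Pos 1: window 'dc' -> no
  Pos 2: window 'cd' -> MATCH
  Pos 3: window 'dc' -> no
  Pos 4: window 'ca' -> no
  Pos 5: window 'aa' -> no
  Pos 6: window 'ad' -> no
  Pos 7: window 'dc' -> no
  Pos 8: window 'cb' -> no
  Pos 9: window 'ba' -> no
  Pos 10: window 'ab' -> no
  Pos 11: window 'b' -> no
Total matches: 1

1


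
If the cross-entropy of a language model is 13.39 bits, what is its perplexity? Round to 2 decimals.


Perplexity formula: PP = 2^H
H = 13.39
PP = 2^13.39
Decompose: 2^13.39 = 2^13 * 2^0.39
2^13 = 8192, 2^0.39 ~ 1.3103934
PP ~ 8192 * 1.3103934 = 10734.7427328
Rounded to 2 decimals: 10734.74

10734.74


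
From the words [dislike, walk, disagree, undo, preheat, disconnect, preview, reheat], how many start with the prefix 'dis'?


Checking each word for prefix 'dis':
  'dislike' -> YES, starts with 'dis' (count: 1)
  'walk' -> no (count: 1)
  'disagree' -> YES, starts with 'dis' (count: 2)
  'undo' -> no (count: 2)
  'preheat' -> no (count: 2)
  'disconnect' -> YES, starts with 'dis' (count: 3)
  'preview' -> no (count: 3)
  'reheat' -> no (count: 3)
Total with prefix 'dis': 3

3


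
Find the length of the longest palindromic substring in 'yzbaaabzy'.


Scanning 'yzbaaabzy' for palindromic substrings.
Substring at positions 0-8: 'yzbaaabzy'.
Check: reverse('yzbaaabzy') = 'yzbaaabzy' -> palindrome confirmed.
No longer palindromic substring exists; longest length = 9

9


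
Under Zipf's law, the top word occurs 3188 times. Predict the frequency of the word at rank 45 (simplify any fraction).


Zipf's law: freq(rank) = f1 / rank
f1 = 3188, rank = 45
freq = 3188 / 45
GCD(3188, 45) = 1
Simplified: 3188/45

3188/45


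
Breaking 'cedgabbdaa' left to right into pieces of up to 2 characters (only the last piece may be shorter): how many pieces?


'cedgabbdaa' has 10 characters.
Chunking with max size 2:
  Chunk 1: 'ce' (positions 0-1)
  Chunk 2: 'dg' (positions 2-3)
  Chunk 3: 'ab' (positions 4-5)
  Chunk 4: 'bd' (positions 6-7)
  Chunk 5: 'aa' (positions 8-9)
Total chunks: ceil(10 / 2) = 5

5


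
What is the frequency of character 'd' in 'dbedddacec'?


Scanning 'dbedddacec' for 'd':
  Position 0: 'd' -> MATCH (count: 1)
  Position 3: 'd' -> MATCH (count: 2)
  Position 4: 'd' -> MATCH (count: 3)
  Position 5: 'd' -> MATCH (count: 4)
Total occurrences of 'd': 4

4


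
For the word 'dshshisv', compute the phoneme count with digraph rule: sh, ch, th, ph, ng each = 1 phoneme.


Parsing 'dshshisv' greedily, digraphs first:
  'd' -> consonant phoneme (phonemes so far: 1)
  'sh' -> digraph (1 consonant phoneme) (phonemes so far: 2)
  'sh' -> digraph (1 consonant phoneme) (phonemes so far: 3)
  'i' -> vowel phoneme (phonemes so far: 4)
  's' -> consonant phoneme (phonemes so far: 5)
  'v' -> consonant phoneme (phonemes so far: 6)
Total phonemes: 6

6


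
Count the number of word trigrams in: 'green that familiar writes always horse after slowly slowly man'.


Word trigrams from [10] words:
  Trigram 1: (green that familiar)
  Trigram 2: (that familiar writes)
  Trigram 3: (familiar writes always)
  Trigram 4: (writes always horse)
  Trigram 5: (always horse after)
  Trigram 6: (horse after slowly)
  Trigram 7: (after slowly slowly)
  Trigram 8: (slowly slowly man)
Total word trigrams: 10 - 2 = 8

8


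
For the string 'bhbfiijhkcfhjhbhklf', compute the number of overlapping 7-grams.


String 'bhbfiijhkcfhjhbhklf' has length L = 19.
Number of overlapping n-grams = L - n + 1
Substituting: 19 - 7 + 1 = 13

13


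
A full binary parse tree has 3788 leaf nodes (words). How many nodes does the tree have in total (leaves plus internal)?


Leaf nodes (terminals): 3788
Internal nodes = n - 1 = 3788 - 1 = 3787
Total = leaves + internal = 3788 + 3787 = 7575

7575


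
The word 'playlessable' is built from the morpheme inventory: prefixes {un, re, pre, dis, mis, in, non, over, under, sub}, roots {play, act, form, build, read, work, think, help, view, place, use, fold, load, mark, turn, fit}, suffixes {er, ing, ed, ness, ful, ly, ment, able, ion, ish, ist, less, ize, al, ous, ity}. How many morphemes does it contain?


Segmenting 'playlessable' against the inventory:
  'play' -> root (morpheme 1)
  'less' -> suffix (morpheme 2)
  'able' -> suffix (morpheme 3)
Total morphemes: 3

3


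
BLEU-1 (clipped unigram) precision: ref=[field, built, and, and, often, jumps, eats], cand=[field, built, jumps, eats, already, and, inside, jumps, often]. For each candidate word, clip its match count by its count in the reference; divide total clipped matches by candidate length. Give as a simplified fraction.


Reference word counts: {'and': 2, 'built': 1, 'eats': 1, 'field': 1, 'jumps': 1, 'often': 1}
Checking each candidate word (with clipping):
  'field' -> in reference (ref count 1, used 1/1) -> match (matches: 1)
  'built' -> in reference (ref count 1, used 1/1) -> match (matches: 2)
  'jumps' -> in reference (ref count 1, used 1/1) -> match (matches: 3)
  'eats' -> in reference (ref count 1, used 1/1) -> match (matches: 4)
  'already' -> not in reference -> no match (matches: 4)
  'and' -> in reference (ref count 2, used 1/2) -> match (matches: 5)
  'inside' -> not in reference -> no match (matches: 5)
  'jumps' -> ref count 1 already used up (1/1) -> clipped, no match (matches: 5)
  'often' -> in reference (ref count 1, used 1/1) -> match (matches: 6)
Clipped matches: 6, Candidate length: 9
Precision = 6/9 = 2/3

2/3


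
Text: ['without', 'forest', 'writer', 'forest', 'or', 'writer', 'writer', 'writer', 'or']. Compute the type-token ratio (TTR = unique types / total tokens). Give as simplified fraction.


Tokens: 9
Unique types: ('forest', 'or', 'without', 'writer') = 4
TTR = 4/9
Already in lowest terms.

4/9


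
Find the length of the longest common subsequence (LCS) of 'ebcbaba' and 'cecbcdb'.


DP table for LCS of 'ebcbaba' and 'cecbcdb':
       c  e  c  b  c  d  b
    0  0  0  0  0  0  0  0
  e 0  0  1  1  1  1  1  1
  b 0  0  1  1  2  2  2  2
  c 0  1  1  2  2  3  3  3
  b 0  1  1  2  3  3  3  4
  a 0  1  1  2  3  3  3  4
  b 0  1  1  2  3  3  3  4
  a 0  1  1  2  3  3  3  4
LCS: 'ebcb'
LCS length = 4

4


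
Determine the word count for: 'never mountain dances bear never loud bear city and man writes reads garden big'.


Counting words by splitting on spaces:
  Word 1: 'never'
  Word 2: 'mountain'
  Word 3: 'dances'
  Word 4: 'bear'
  Word 5: 'never'
  Word 6: 'loud'
  Word 7: 'bear'
  Word 8: 'city'
  Word 9: 'and'
  Word 10: 'man'
  Word 11: 'writes'
  Word 12: 'reads'
  Word 13: 'garden'
  Word 14: 'big'
Total words: 14

14


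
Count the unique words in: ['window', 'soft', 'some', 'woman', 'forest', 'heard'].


Listing all tokens and tracking unique types:
  Token 1: 'window' -> NEW (unique so far: 1)
  Token 2: 'soft' -> NEW (unique so far: 2)
  Token 3: 'some' -> NEW (unique so far: 3)
  Token 4: 'woman' -> NEW (unique so far: 4)
  Token 5: 'forest' -> NEW (unique so far: 5)
  Token 6: 'heard' -> NEW (unique so far: 6)
Unique types: ('forest', 'heard', 'soft', 'some', 'window', 'woman')
Vocabulary size: 6

6


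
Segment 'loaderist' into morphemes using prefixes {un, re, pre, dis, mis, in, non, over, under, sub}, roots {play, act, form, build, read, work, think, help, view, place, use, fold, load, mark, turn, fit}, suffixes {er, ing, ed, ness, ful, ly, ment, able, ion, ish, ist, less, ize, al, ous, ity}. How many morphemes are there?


Segmenting 'loaderist' against the inventory:
  'load' -> root (morpheme 1)
  'er' -> suffix (morpheme 2)
  'ist' -> suffix (morpheme 3)
Total morphemes: 3

3


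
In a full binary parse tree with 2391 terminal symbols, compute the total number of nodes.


Leaf nodes (terminals): 2391
Internal nodes = n - 1 = 2391 - 1 = 2390
Total = leaves + internal = 2391 + 2390 = 4781

4781


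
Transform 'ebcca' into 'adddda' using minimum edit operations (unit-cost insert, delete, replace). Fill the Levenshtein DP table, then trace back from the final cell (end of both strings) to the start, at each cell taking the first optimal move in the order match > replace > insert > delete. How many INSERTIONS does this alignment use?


Edit distance = 5. Backtracking from cell (5, 6) with preference match > replace > insert > delete,
then listing the resulting alignment 'ebcca' -> 'adddda' left to right:
  Step 1: insert 'a' [insertion #1]
  Step 2: replace e->d
  Step 3: replace b->d
  Step 4: replace c->d
  Step 5: replace c->d
  Step 6: keep 'a'
Total insertions: 1

1


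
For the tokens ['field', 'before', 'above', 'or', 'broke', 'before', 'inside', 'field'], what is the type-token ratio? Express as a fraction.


Tokens: 8
Unique types: ('above', 'before', 'broke', 'field', 'inside', 'or') = 6
TTR = 6/8
Simplify: divide both by 2 -> 3/4
TTR = 3/4

3/4


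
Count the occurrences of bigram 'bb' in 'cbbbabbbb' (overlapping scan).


Scanning 'cbbbabbbb' for bigram 'bb':
  Position 0: 'cb' -> no
  Position 1: 'bb' -> MATCH
  Position 2: 'bb' -> MATCH
  Position 3: 'ba' -> no
  Position 4: 'ab' -> no
  Position 5: 'bb' -> MATCH
  Position 6: 'bb' -> MATCH
  Position 7: 'bb' -> MATCH
Total matches: 5

5


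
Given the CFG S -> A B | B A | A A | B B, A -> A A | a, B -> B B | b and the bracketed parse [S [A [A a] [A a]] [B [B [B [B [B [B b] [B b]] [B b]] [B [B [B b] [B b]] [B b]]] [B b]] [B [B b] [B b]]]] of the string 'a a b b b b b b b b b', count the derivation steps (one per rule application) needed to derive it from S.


Every bracketed nonterminal node [X ...] in the tree is produced by exactly one rule application.
Reading the tree off as a leftmost derivation:
  Step 1: S  =>  A B   (applied S -> A B)
  Step 2: A B  =>  A A B   (applied A -> A A)
  Step 3: A A B  =>  a A B   (applied A -> a)
  Step 4: a A B  =>  a a B   (applied A -> a)
  Step 5: a a B  =>  a a B B   (applied B -> B B)
  Step 6: a a B B  =>  a a B B B   (applied B -> B B)
  Step 7: a a B B B  =>  a a B B B B   (applied B -> B B)
  Step 8: a a B B B B  =>  a a B B B B B   (applied B -> B B)
  Step 9: a a B B B B B  =>  a a B B B B B B   (applied B -> B B)
  Step 10: a a B B B B B B  =>  a a b B B B B B   (applied B -> b)
  Step 11: a a b B B B B B  =>  a a b b B B B B   (applied B -> b)
  Step 12: a a b b B B B B  =>  a a b b b B B B   (applied B -> b)
  Step 13: a a b b b B B B  =>  a a b b b B B B B   (applied B -> B B)
  Step 14: a a b b b B B B B  =>  a a b b b B B B B B   (applied B -> B B)
  Step 15: a a b b b B B B B B  =>  a a b b b b B B B B   (applied B -> b)
  Step 16: a a b b b b B B B B  =>  a a b b b b b B B B   (applied B -> b)
  Step 17: a a b b b b b B B B  =>  a a b b b b b b B B   (applied B -> b)
  Step 18: a a b b b b b b B B  =>  a a b b b b b b b B   (applied B -> b)
  Step 19: a a b b b b b b b B  =>  a a b b b b b b b B B   (applied B -> B B)
  Step 20: a a b b b b b b b B B  =>  a a b b b b b b b b B   (applied B -> b)
  Step 21: a a b b b b b b b b B  =>  a a b b b b b b b b b   (applied B -> b)
Final yield: a a b b b b b b b b b
Total rewrite steps: 21

21


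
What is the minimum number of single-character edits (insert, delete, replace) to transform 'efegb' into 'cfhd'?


Building DP table for s1='efegb' (len 5) and s2='cfhd' (len 4):
       c  f  h  d
    0  1  2  3  4
  e 1  1  2  3  4
  f 2  2  1  2  3
  e 3  3  2  2  3
  g 4  4  3  3  3
  b 5  5  4  4  4
Edit distance = dp[5][4] = 4

4


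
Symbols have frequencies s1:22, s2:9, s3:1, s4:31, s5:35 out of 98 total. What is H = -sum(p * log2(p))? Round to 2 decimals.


Computing entropy H = -sum(p_i * log2(p_i)):
  s1: p = 22/98 = 0.2245, -p*log2(p) = 0.4838
  s2: p = 9/98 = 0.0918, -p*log2(p) = 0.3164
  s3: p = 1/98 = 0.0102, -p*log2(p) = 0.0675
  s4: p = 31/98 = 0.3163, -p*log2(p) = 0.5253
  s5: p = 35/98 = 0.3571, -p*log2(p) = 0.5305
H = sum of terms = 1.9235
Rounded to 2 decimals: 1.92

1.92


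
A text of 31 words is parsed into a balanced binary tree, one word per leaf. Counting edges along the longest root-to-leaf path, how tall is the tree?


In a balanced binary tree with n leaves the deepest leaf is ceil(log2(n)) edges below the root.
log2(31) = 4.9542
ceil(4.9542) = 5
height (edges) = 5

5


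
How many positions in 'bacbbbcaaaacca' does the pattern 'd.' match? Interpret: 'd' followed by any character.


Pattern: d. means 'd' followed by any character.
Scanning 'bacbbbcaaaacca' position-by-position:
  Pos 0: window 'ba' -> no
  Pos 1: window 'ac' -> no
  Pos 2: window 'cb' -> no
  Pos 3: window 'bb' -> no
  Pos 4: window 'bb' -> no
  Pos 5: window 'bc' -> no
  Pos 6: window 'ca' -> no
  Pos 7: window 'aa' -> no
  Pos 8: window 'aa' -> no
  Pos 9: window 'aa' -> no
  Pos 10: window 'ac' -> no
  Pos 11: window 'cc' -> no
  Pos 12: window 'ca' -> no
  Pos 13: window 'a' -> no
Total matches: 0

0


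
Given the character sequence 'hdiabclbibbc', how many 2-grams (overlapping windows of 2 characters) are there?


String 'hdiabclbibbc' has length L = 12.
Number of overlapping n-grams = L - n + 1
Substituting: 12 - 2 + 1 = 11

11


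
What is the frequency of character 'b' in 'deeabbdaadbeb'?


Scanning 'deeabbdaadbeb' for 'b':
  Position 4: 'b' -> MATCH (count: 1)
  Position 5: 'b' -> MATCH (count: 2)
  Position 10: 'b' -> MATCH (count: 3)
  Position 12: 'b' -> MATCH (count: 4)
Total occurrences of 'b': 4

4


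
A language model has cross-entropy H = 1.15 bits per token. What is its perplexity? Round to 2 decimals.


Perplexity formula: PP = 2^H
H = 1.15
PP = 2^1.15
Decompose: 2^1.15 = 2^1 * 2^0.15
2^1 = 2, 2^0.15 ~ 1.1095695
PP ~ 2 * 1.1095695 = 2.2191390
Rounded to 2 decimals: 2.22

2.22


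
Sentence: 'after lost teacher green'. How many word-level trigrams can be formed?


Word trigrams from [4] words:
  Trigram 1: (after lost teacher)
  Trigram 2: (lost teacher green)
Total word trigrams: 4 - 2 = 2

2
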